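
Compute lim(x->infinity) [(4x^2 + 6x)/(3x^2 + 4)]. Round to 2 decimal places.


For limits at infinity with equal-degree polynomials,
we compare leading coefficients.
Numerator leading term: 4x^2
Denominator leading term: 3x^2
Divide both by x^2:
lim = (4 + 6/x) / (3 + 4/x^2)
As x -> infinity, the 1/x and 1/x^2 terms vanish:
= 4/3 ≈ 1.33

1.33


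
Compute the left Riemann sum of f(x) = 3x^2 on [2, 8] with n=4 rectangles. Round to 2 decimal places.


Left Riemann sum uses left endpoints of each subinterval.
Interval: [2, 8], n = 4
dx = (8 - 2) / 4 = 3/2
Left endpoints: [2, 7/2, 5, 13/2]
f values: [12, 147/4, 75, 507/4]
Sum = dx * (sum of f values)
= 3/2 * 501/2
= 1503/4 = 375.75

375.75


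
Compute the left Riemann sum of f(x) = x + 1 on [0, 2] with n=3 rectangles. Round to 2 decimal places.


Left Riemann sum uses left endpoints of each subinterval.
Interval: [0, 2], n = 3
dx = (2 - 0) / 3 = 2/3
Left endpoints: [0, 2/3, 4/3]
f values: [1, 5/3, 7/3]
Sum = dx * (sum of f values)
= 2/3 * 5
= 10/3 ≈ 3.33

3.33


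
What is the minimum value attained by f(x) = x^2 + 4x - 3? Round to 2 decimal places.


For a quadratic f(x) = ax^2 + bx + c with a > 0, the minimum is at the vertex.
Vertex x-coordinate: x = -b/(2a)
x = -(4) / (2 * 1)
x = -4/2 = -2
Substitute back to find the minimum value:
f(-2) = 1 * (-2)^2 + 4 * (-2) - 3
= 4 - 8 - 3
= -7 = -7.00

-7.00


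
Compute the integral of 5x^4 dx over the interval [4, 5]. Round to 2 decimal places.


Find the antiderivative of 5x^4:
F(x) = 5/5 * x^5
Apply the Fundamental Theorem of Calculus:
F(5) - F(4)
= 5/5 * 5^5 - 5/5 * 4^5
= 5/5 * (3125 - 1024)
= 5/5 * 2101
= 2101 = 2101.00

2101.00


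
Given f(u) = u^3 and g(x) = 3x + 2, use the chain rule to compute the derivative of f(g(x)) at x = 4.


Using the chain rule: (f(g(x)))' = f'(g(x)) * g'(x)
First, find g(4):
g(4) = 3 * 4 + 2 = 14
Next, f'(u) = 3u^2
And g'(x) = 3
So f'(g(4)) * g'(4)
= 3 * 14^2 * 3
= 3 * 196 * 3
= 1764

1764


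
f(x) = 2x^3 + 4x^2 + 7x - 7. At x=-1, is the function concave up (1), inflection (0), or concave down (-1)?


Concavity is determined by the sign of f''(x).
f(x) = 2x^3 + 4x^2 + 7x - 7
f'(x) = 6x^2 + 8x + 7
f''(x) = 12x + 8
f''(-1) = 12 * (-1) + 8
= -12 + 8
= -4
Since f''(-1) < 0, the function is concave down (-1)

-1


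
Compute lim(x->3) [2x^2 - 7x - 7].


Since polynomials are continuous, we use direct substitution.
lim(x->3) of 2x^2 - 7x - 7
= 2 * 3^2 - 7 * 3 - 7
= 18 - 21 - 7
= -10

-10


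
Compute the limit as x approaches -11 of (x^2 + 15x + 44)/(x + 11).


Direct substitution gives 0/0, so we factor the numerator.
Factor: (x^2 + 15x + 44) = (x + 11)(x + 4)
Cancel the common factor (x + 11):
(x^2 + 15x + 44)/(x + 11) = (x + 4)
Now substitute x = -11:
= (-11) - (-4) = -7

-7


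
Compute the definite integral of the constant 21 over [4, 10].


The integral of a constant k over [a, b] equals k * (b - a).
integral from 4 to 10 of 21 dx
= 21 * (10 - 4)
= 21 * 6
= 126

126


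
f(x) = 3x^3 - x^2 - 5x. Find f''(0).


First derivative:
f'(x) = 9x^2 - 2x - 5
Second derivative:
f''(x) = 18x - 2
Substitute x = 0:
f''(0) = 18 * 0 - 2
= 0 - 2
= -2

-2


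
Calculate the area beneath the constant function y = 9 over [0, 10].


The area under a constant function y = 9 is a rectangle.
Width = 10 - 0 = 10
Height = 9
Area = width * height
= 10 * 9
= 90

90


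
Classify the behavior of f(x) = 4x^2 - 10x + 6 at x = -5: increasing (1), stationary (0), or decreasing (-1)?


Compute f'(x) to determine behavior:
f'(x) = 8x - 10
f'(-5) = 8 * (-5) - 10
= -40 - 10
= -50
Since f'(-5) < 0, the function is decreasing (-1)

-1


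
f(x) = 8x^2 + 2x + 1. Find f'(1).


Differentiate term by term using power and sum rules:
f(x) = 8x^2 + 2x + 1
f'(x) = 16x + 2
Substitute x = 1:
f'(1) = 16 * 1 + 2
= 16 + 2
= 18

18


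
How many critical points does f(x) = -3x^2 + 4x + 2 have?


Find where f'(x) = 0:
f'(x) = -6x + 4
Set f'(x) = 0:
-6x + 4 = 0
x = -4 / (-6) = 2/3
This is a linear equation in x, so there is exactly one solution.
Number of critical points: 1

1


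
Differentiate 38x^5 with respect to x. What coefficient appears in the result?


We apply the power rule: d/dx [ax^n] = a*n * x^(n-1)
d/dx [38x^5]
= 38 * 5 * x^(5-1)
= 190x^4
The coefficient is 190

190


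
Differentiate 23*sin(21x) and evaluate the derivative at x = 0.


Apply the chain rule to differentiate 23*sin(21x):
d/dx [23*sin(21x)]
= 23 * cos(21x) * d/dx(21x)
= 23 * 21 * cos(21x)
= 483 * cos(21x)
Evaluate at x = 0:
= 483 * cos(0)
= 483 * 1
= 483

483


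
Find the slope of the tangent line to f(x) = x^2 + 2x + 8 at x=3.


The slope of the tangent line equals f'(x) at the point.
f(x) = x^2 + 2x + 8
f'(x) = 2x + 2
At x = 3:
f'(3) = 2 * 3 + 2
= 6 + 2
= 8

8


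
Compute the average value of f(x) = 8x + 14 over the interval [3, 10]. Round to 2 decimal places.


Average value = 1/(b-a) * integral from a to b of f(x) dx
First compute the integral of 8x + 14:
F(x) = 4x^2 + 14x
F(10) = 4 * 100 + 14 * 10 = 540
F(3) = 4 * 9 + 14 * 3 = 78
Integral = 540 - 78 = 462
Average = 462 / (10 - 3) = 462 / 7
= 66 = 66.00

66.00


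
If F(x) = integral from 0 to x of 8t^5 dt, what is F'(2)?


By the Fundamental Theorem of Calculus (Part 1):
If F(x) = integral from 0 to x of f(t) dt, then F'(x) = f(x)
Here f(t) = 8t^5
So F'(x) = 8x^5
Evaluate at x = 2:
F'(2) = 8 * 2^5
= 8 * 32
= 256

256


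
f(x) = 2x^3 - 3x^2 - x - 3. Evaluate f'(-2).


Differentiate f(x) = 2x^3 - 3x^2 - x - 3 term by term:
f'(x) = 6x^2 - 6x - 1
Substitute x = -2:
f'(-2) = 6 * (-2)^2 - 6 * (-2) - 1
= 24 + 12 - 1
= 35

35


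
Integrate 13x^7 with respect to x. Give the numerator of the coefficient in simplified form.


Apply the power rule for integration:
integral of ax^n dx = a/(n+1) * x^(n+1) + C
integral of 13x^7 dx
= 13/8 * x^8 + C
The coefficient in lowest terms is 13/8, and its numerator is 13

13


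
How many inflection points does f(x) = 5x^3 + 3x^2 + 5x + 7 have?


Inflection points occur where f''(x) = 0 and concavity changes.
f(x) = 5x^3 + 3x^2 + 5x + 7
f'(x) = 15x^2 + 6x + 5
f''(x) = 30x + 6
Set f''(x) = 0:
30x + 6 = 0
x = -6 / 30 = -1/5
Since f''(x) is linear (degree 1), it changes sign at this point.
Therefore there is exactly 1 inflection point.

1


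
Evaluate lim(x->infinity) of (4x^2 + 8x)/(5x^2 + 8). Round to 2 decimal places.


For limits at infinity with equal-degree polynomials,
we compare leading coefficients.
Numerator leading term: 4x^2
Denominator leading term: 5x^2
Divide both by x^2:
lim = (4 + 8/x) / (5 + 8/x^2)
As x -> infinity, the 1/x and 1/x^2 terms vanish:
= 4/5 = 0.80

0.80


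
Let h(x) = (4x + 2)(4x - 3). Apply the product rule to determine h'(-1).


Let u(x) = 4x + 2 and v(x) = 4x - 3
u'(x) = 4
v'(x) = 4
Product rule: h'(x) = u'(x)*v(x) + u(x)*v'(x)
= 4 * (4x - 3) + (4x + 2) * 4
At x = -1:
u(-1) = 4 * (-1) + 2 = -2
v(-1) = 4 * (-1) - 3 = -7
h'(-1) = 4 * (-7) + (-2) * 4
= -28 - 8
= -36

-36


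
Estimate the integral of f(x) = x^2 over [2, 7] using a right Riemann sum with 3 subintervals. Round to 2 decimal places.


Right Riemann sum uses right endpoints of each subinterval.
Interval: [2, 7], n = 3
dx = (7 - 2) / 3 = 5/3
Right endpoints: [11/3, 16/3, 7]
f values: [121/9, 256/9, 49]
Sum = dx * (sum of f values)
= 5/3 * 818/9
= 4090/27 ≈ 151.48

151.48


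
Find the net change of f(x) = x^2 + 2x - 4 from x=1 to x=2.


Net change = f(b) - f(a)
f(x) = x^2 + 2x - 4
Compute f(2):
f(2) = 1 * 2^2 + 2 * 2 - 4
= 4 + 4 - 4
= 4
Compute f(1):
f(1) = 1 * 1^2 + 2 * 1 - 4
= 1 + 2 - 4
= -1
Net change = 4 - (-1) = 5

5


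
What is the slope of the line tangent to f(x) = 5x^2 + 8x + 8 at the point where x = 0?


The slope of the tangent line equals f'(x) at the point.
f(x) = 5x^2 + 8x + 8
f'(x) = 10x + 8
At x = 0:
f'(0) = 10 * 0 + 8
= 0 + 8
= 8

8


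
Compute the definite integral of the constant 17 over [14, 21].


The integral of a constant k over [a, b] equals k * (b - a).
integral from 14 to 21 of 17 dx
= 17 * (21 - 14)
= 17 * 7
= 119

119


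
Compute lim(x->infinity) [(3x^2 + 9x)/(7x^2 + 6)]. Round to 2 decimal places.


For limits at infinity with equal-degree polynomials,
we compare leading coefficients.
Numerator leading term: 3x^2
Denominator leading term: 7x^2
Divide both by x^2:
lim = (3 + 9/x) / (7 + 6/x^2)
As x -> infinity, the 1/x and 1/x^2 terms vanish:
= 3/7 ≈ 0.43

0.43


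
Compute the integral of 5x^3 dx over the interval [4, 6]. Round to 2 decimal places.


Find the antiderivative of 5x^3:
F(x) = 5/4 * x^4
Apply the Fundamental Theorem of Calculus:
F(6) - F(4)
= 5/4 * 6^4 - 5/4 * 4^4
= 5/4 * (1296 - 256)
= 5/4 * 1040
= 1300 = 1300.00

1300.00


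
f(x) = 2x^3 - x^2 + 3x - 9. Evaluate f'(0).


Differentiate f(x) = 2x^3 - x^2 + 3x - 9 term by term:
f'(x) = 6x^2 - 2x + 3
Substitute x = 0:
f'(0) = 6 * 0^2 - 2 * 0 + 3
= 0 + 0 + 3
= 3

3


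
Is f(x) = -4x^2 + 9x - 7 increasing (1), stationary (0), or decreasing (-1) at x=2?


Compute f'(x) to determine behavior:
f'(x) = -8x + 9
f'(2) = -8 * 2 + 9
= -16 + 9
= -7
Since f'(2) < 0, the function is decreasing (-1)

-1


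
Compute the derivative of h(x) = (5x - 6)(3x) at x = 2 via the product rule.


Let u(x) = 5x - 6 and v(x) = 3x
u'(x) = 5
v'(x) = 3
Product rule: h'(x) = u'(x)*v(x) + u(x)*v'(x)
= 5 * (3x) + (5x - 6) * 3
At x = 2:
u(2) = 5 * 2 - 6 = 4
v(2) = 3 * 2 + 0 = 6
h'(2) = 5 * 6 + 4 * 3
= 30 + 12
= 42

42


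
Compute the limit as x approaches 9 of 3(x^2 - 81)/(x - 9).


Direct substitution gives 0/0, so we factor the numerator.
Factor: 3(x^2 - 81) = 3 * (x - 9)(x + 9)
Cancel the common factor (x - 9):
3(x^2 - 81)/(x - 9) = 3 * (x + 9)
Now substitute x = 9:
= 3 * (9 + 9) = 54

54


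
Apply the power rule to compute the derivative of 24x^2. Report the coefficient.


We apply the power rule: d/dx [ax^n] = a*n * x^(n-1)
d/dx [24x^2]
= 24 * 2 * x^(2-1)
= 48x
The coefficient is 48

48


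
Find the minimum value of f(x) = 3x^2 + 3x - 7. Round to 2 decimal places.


For a quadratic f(x) = ax^2 + bx + c with a > 0, the minimum is at the vertex.
Vertex x-coordinate: x = -b/(2a)
x = -(3) / (2 * 3)
x = -3/6 = -1/2
Substitute back to find the minimum value:
f(-1/2) = 3 * (-1/2)^2 + 3 * (-1/2) - 7
= 3/4 - 3/2 - 7
= -31/4 = -7.75

-7.75


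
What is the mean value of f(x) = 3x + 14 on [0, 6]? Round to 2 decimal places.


Average value = 1/(b-a) * integral from a to b of f(x) dx
First compute the integral of 3x + 14:
F(x) = (3/2)x^2 + 14x
F(6) = 3/2 * 36 + 14 * 6 = 138
F(0) = 3/2 * 0 + 14 * 0 = 0
Integral = 138 - 0 = 138
Average = 138 / (6 - 0) = 138 / 6
= 23 = 23.00

23.00


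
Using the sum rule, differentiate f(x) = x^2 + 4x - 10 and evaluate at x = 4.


Differentiate term by term using power and sum rules:
f(x) = x^2 + 4x - 10
f'(x) = 2x + 4
Substitute x = 4:
f'(4) = 2 * 4 + 4
= 8 + 4
= 12

12


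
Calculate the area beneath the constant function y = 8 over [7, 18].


The area under a constant function y = 8 is a rectangle.
Width = 18 - 7 = 11
Height = 8
Area = width * height
= 11 * 8
= 88

88


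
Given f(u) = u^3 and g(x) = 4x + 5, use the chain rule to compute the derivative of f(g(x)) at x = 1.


Using the chain rule: (f(g(x)))' = f'(g(x)) * g'(x)
First, find g(1):
g(1) = 4 * 1 + 5 = 9
Next, f'(u) = 3u^2
And g'(x) = 4
So f'(g(1)) * g'(1)
= 3 * 9^2 * 4
= 3 * 81 * 4
= 972

972


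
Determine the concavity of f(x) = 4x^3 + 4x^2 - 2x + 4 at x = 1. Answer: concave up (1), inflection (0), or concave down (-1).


Concavity is determined by the sign of f''(x).
f(x) = 4x^3 + 4x^2 - 2x + 4
f'(x) = 12x^2 + 8x - 2
f''(x) = 24x + 8
f''(1) = 24 * 1 + 8
= 24 + 8
= 32
Since f''(1) > 0, the function is concave up (1)

1


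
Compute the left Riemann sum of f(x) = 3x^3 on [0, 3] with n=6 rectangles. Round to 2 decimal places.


Left Riemann sum uses left endpoints of each subinterval.
Interval: [0, 3], n = 6
dx = (3 - 0) / 6 = 1/2
Left endpoints: [0, 1/2, 1, 3/2, 2, 5/2]
f values: [0, 3/8, 3, 81/8, 24, 375/8]
Sum = dx * (sum of f values)
= 1/2 * 675/8
= 675/16 ≈ 42.19

42.19


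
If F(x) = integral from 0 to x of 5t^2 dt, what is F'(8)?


By the Fundamental Theorem of Calculus (Part 1):
If F(x) = integral from 0 to x of f(t) dt, then F'(x) = f(x)
Here f(t) = 5t^2
So F'(x) = 5x^2
Evaluate at x = 8:
F'(8) = 5 * 8^2
= 5 * 64
= 320

320


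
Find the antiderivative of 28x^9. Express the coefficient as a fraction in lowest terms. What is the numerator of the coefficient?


Apply the power rule for integration:
integral of ax^n dx = a/(n+1) * x^(n+1) + C
integral of 28x^9 dx
= 28/10 * x^10 + C
= 14/5 * x^10 + C
The coefficient in lowest terms is 14/5, and its numerator is 14

14


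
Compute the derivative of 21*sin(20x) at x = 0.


Apply the chain rule to differentiate 21*sin(20x):
d/dx [21*sin(20x)]
= 21 * cos(20x) * d/dx(20x)
= 21 * 20 * cos(20x)
= 420 * cos(20x)
Evaluate at x = 0:
= 420 * cos(0)
= 420 * 1
= 420

420


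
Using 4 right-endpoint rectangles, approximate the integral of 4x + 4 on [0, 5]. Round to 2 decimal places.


Right Riemann sum uses right endpoints of each subinterval.
Interval: [0, 5], n = 4
dx = (5 - 0) / 4 = 5/4
Right endpoints: [5/4, 5/2, 15/4, 5]
f values: [9, 14, 19, 24]
Sum = dx * (sum of f values)
= 5/4 * 66
= 165/2 = 82.50

82.50


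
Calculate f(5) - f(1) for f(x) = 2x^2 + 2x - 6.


Net change = f(b) - f(a)
f(x) = 2x^2 + 2x - 6
Compute f(5):
f(5) = 2 * 5^2 + 2 * 5 - 6
= 50 + 10 - 6
= 54
Compute f(1):
f(1) = 2 * 1^2 + 2 * 1 - 6
= 2 + 2 - 6
= -2
Net change = 54 - (-2) = 56

56


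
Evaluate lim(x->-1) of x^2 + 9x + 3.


Since polynomials are continuous, we use direct substitution.
lim(x->-1) of x^2 + 9x + 3
= 1 * (-1)^2 + 9 * (-1) + 3
= 1 - 9 + 3
= -5

-5


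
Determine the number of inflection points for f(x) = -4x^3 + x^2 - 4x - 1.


Inflection points occur where f''(x) = 0 and concavity changes.
f(x) = -4x^3 + x^2 - 4x - 1
f'(x) = -12x^2 + 2x - 4
f''(x) = -24x + 2
Set f''(x) = 0:
-24x + 2 = 0
x = -2 / (-24) = 1/12
Since f''(x) is linear (degree 1), it changes sign at this point.
Therefore there is exactly 1 inflection point.

1


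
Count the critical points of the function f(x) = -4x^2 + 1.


Find where f'(x) = 0:
f'(x) = -8x
Set f'(x) = 0:
-8x = 0
x = 0 / (-8) = 0
This is a linear equation in x, so there is exactly one solution.
Number of critical points: 1

1


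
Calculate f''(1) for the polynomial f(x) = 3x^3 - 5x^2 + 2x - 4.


First derivative:
f'(x) = 9x^2 - 10x + 2
Second derivative:
f''(x) = 18x - 10
Substitute x = 1:
f''(1) = 18 * 1 - 10
= 18 - 10
= 8

8


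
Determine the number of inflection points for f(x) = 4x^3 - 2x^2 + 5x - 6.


Inflection points occur where f''(x) = 0 and concavity changes.
f(x) = 4x^3 - 2x^2 + 5x - 6
f'(x) = 12x^2 - 4x + 5
f''(x) = 24x - 4
Set f''(x) = 0:
24x - 4 = 0
x = 4 / 24 = 1/6
Since f''(x) is linear (degree 1), it changes sign at this point.
Therefore there is exactly 1 inflection point.

1


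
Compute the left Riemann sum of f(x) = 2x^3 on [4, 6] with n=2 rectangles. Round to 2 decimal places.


Left Riemann sum uses left endpoints of each subinterval.
Interval: [4, 6], n = 2
dx = (6 - 4) / 2 = 1
Left endpoints: [4, 5]
f values: [128, 250]
Sum = dx * (sum of f values)
= 1 * 378
= 378 = 378.00

378.00


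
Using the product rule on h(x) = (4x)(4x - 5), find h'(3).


Let u(x) = 4x and v(x) = 4x - 5
u'(x) = 4
v'(x) = 4
Product rule: h'(x) = u'(x)*v(x) + u(x)*v'(x)
= 4 * (4x - 5) + (4x) * 4
At x = 3:
u(3) = 4 * 3 + 0 = 12
v(3) = 4 * 3 - 5 = 7
h'(3) = 4 * 7 + 12 * 4
= 28 + 48
= 76

76


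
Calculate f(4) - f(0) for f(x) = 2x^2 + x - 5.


Net change = f(b) - f(a)
f(x) = 2x^2 + x - 5
Compute f(4):
f(4) = 2 * 4^2 + 1 * 4 - 5
= 32 + 4 - 5
= 31
Compute f(0):
f(0) = 2 * 0^2 + 1 * 0 - 5
= 0 + 0 - 5
= -5
Net change = 31 - (-5) = 36

36


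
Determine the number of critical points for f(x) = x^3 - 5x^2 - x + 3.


Find where f'(x) = 0:
f(x) = x^3 - 5x^2 - x + 3
f'(x) = 3x^2 - 10x - 1
This is a quadratic in x. Use the discriminant to count real roots.
Discriminant = (-10)^2 - 4 * 3 * (-1)
= 100 - (-12)
= 112
Since discriminant > 0, f'(x) = 0 has 2 real solutions.
Number of critical points: 2

2


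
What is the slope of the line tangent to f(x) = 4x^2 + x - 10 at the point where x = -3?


The slope of the tangent line equals f'(x) at the point.
f(x) = 4x^2 + x - 10
f'(x) = 8x + 1
At x = -3:
f'(-3) = 8 * (-3) + 1
= -24 + 1
= -23

-23


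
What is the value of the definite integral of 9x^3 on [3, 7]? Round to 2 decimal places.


Find the antiderivative of 9x^3:
F(x) = 9/4 * x^4
Apply the Fundamental Theorem of Calculus:
F(7) - F(3)
= 9/4 * 7^4 - 9/4 * 3^4
= 9/4 * (2401 - 81)
= 9/4 * 2320
= 5220 = 5220.00

5220.00


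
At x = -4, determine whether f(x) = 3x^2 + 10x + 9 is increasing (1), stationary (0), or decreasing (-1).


Compute f'(x) to determine behavior:
f'(x) = 6x + 10
f'(-4) = 6 * (-4) + 10
= -24 + 10
= -14
Since f'(-4) < 0, the function is decreasing (-1)

-1


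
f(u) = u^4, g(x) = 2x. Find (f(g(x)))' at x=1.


Using the chain rule: (f(g(x)))' = f'(g(x)) * g'(x)
First, find g(1):
g(1) = 2 * 1 + 0 = 2
Next, f'(u) = 4u^3
And g'(x) = 2
So f'(g(1)) * g'(1)
= 4 * 2^3 * 2
= 4 * 8 * 2
= 64

64


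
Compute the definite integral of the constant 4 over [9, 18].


The integral of a constant k over [a, b] equals k * (b - a).
integral from 9 to 18 of 4 dx
= 4 * (18 - 9)
= 4 * 9
= 36

36


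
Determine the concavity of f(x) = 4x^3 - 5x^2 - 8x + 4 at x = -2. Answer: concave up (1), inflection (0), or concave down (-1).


Concavity is determined by the sign of f''(x).
f(x) = 4x^3 - 5x^2 - 8x + 4
f'(x) = 12x^2 - 10x - 8
f''(x) = 24x - 10
f''(-2) = 24 * (-2) - 10
= -48 - 10
= -58
Since f''(-2) < 0, the function is concave down (-1)

-1


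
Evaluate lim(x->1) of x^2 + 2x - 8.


Since polynomials are continuous, we use direct substitution.
lim(x->1) of x^2 + 2x - 8
= 1 * 1^2 + 2 * 1 - 8
= 1 + 2 - 8
= -5

-5


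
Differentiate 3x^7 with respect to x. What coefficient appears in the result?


We apply the power rule: d/dx [ax^n] = a*n * x^(n-1)
d/dx [3x^7]
= 3 * 7 * x^(7-1)
= 21x^6
The coefficient is 21

21


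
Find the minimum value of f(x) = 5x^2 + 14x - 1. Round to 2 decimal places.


For a quadratic f(x) = ax^2 + bx + c with a > 0, the minimum is at the vertex.
Vertex x-coordinate: x = -b/(2a)
x = -(14) / (2 * 5)
x = -14/10 = -7/5
Substitute back to find the minimum value:
f(-7/5) = 5 * (-7/5)^2 + 14 * (-7/5) - 1
= 49/5 - 98/5 - 1
= -54/5 = -10.80

-10.80


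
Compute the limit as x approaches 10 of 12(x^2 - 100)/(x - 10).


Direct substitution gives 0/0, so we factor the numerator.
Factor: 12(x^2 - 100) = 12 * (x - 10)(x + 10)
Cancel the common factor (x - 10):
12(x^2 - 100)/(x - 10) = 12 * (x + 10)
Now substitute x = 10:
= 12 * (10 + 10) = 240

240


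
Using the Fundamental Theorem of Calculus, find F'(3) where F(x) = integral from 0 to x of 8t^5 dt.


By the Fundamental Theorem of Calculus (Part 1):
If F(x) = integral from 0 to x of f(t) dt, then F'(x) = f(x)
Here f(t) = 8t^5
So F'(x) = 8x^5
Evaluate at x = 3:
F'(3) = 8 * 3^5
= 8 * 243
= 1944

1944


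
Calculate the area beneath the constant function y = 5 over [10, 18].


The area under a constant function y = 5 is a rectangle.
Width = 18 - 10 = 8
Height = 5
Area = width * height
= 8 * 5
= 40

40


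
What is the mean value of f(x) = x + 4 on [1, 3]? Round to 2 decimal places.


Average value = 1/(b-a) * integral from a to b of f(x) dx
First compute the integral of x + 4:
F(x) = (1/2)x^2 + 4x
F(3) = 1/2 * 9 + 4 * 3 = 33/2
F(1) = 1/2 * 1 + 4 * 1 = 9/2
Integral = 33/2 - 9/2 = 12
Average = 12 / (3 - 1) = 12 / 2
= 6 = 6.00

6.00


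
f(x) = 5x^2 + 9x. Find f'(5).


Differentiate term by term using power and sum rules:
f(x) = 5x^2 + 9x
f'(x) = 10x + 9
Substitute x = 5:
f'(5) = 10 * 5 + 9
= 50 + 9
= 59

59


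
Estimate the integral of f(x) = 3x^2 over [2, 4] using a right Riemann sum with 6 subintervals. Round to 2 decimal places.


Right Riemann sum uses right endpoints of each subinterval.
Interval: [2, 4], n = 6
dx = (4 - 2) / 6 = 1/3
Right endpoints: [7/3, 8/3, 3, 10/3, 11/3, 4]
f values: [49/3, 64/3, 27, 100/3, 121/3, 48]
Sum = dx * (sum of f values)
= 1/3 * 559/3
= 559/9 ≈ 62.11

62.11


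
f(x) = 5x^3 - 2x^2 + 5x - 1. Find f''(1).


First derivative:
f'(x) = 15x^2 - 4x + 5
Second derivative:
f''(x) = 30x - 4
Substitute x = 1:
f''(1) = 30 * 1 - 4
= 30 - 4
= 26

26


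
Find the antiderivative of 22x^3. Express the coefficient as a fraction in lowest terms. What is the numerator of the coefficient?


Apply the power rule for integration:
integral of ax^n dx = a/(n+1) * x^(n+1) + C
integral of 22x^3 dx
= 22/4 * x^4 + C
= 11/2 * x^4 + C
The coefficient in lowest terms is 11/2, and its numerator is 11

11


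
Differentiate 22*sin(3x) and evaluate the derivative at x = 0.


Apply the chain rule to differentiate 22*sin(3x):
d/dx [22*sin(3x)]
= 22 * cos(3x) * d/dx(3x)
= 22 * 3 * cos(3x)
= 66 * cos(3x)
Evaluate at x = 0:
= 66 * cos(0)
= 66 * 1
= 66

66


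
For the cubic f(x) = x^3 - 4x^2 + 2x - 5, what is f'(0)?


Differentiate f(x) = x^3 - 4x^2 + 2x - 5 term by term:
f'(x) = 3x^2 - 8x + 2
Substitute x = 0:
f'(0) = 3 * 0^2 - 8 * 0 + 2
= 0 + 0 + 2
= 2

2


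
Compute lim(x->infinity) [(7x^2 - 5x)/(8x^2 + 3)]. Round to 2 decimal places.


For limits at infinity with equal-degree polynomials,
we compare leading coefficients.
Numerator leading term: 7x^2
Denominator leading term: 8x^2
Divide both by x^2:
lim = (7 - 5/x) / (8 + 3/x^2)
As x -> infinity, the 1/x and 1/x^2 terms vanish:
= 7/8 ≈ 0.88

0.88


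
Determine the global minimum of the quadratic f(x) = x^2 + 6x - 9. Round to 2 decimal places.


For a quadratic f(x) = ax^2 + bx + c with a > 0, the minimum is at the vertex.
Vertex x-coordinate: x = -b/(2a)
x = -(6) / (2 * 1)
x = -6/2 = -3
Substitute back to find the minimum value:
f(-3) = 1 * (-3)^2 + 6 * (-3) - 9
= 9 - 18 - 9
= -18 = -18.00

-18.00


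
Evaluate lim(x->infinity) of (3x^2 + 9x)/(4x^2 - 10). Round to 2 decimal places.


For limits at infinity with equal-degree polynomials,
we compare leading coefficients.
Numerator leading term: 3x^2
Denominator leading term: 4x^2
Divide both by x^2:
lim = (3 + 9/x) / (4 - 10/x^2)
As x -> infinity, the 1/x and 1/x^2 terms vanish:
= 3/4 = 0.75

0.75


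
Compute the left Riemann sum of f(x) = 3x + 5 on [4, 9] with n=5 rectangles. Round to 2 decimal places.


Left Riemann sum uses left endpoints of each subinterval.
Interval: [4, 9], n = 5
dx = (9 - 4) / 5 = 1
Left endpoints: [4, 5, 6, 7, 8]
f values: [17, 20, 23, 26, 29]
Sum = dx * (sum of f values)
= 1 * 115
= 115 = 115.00

115.00


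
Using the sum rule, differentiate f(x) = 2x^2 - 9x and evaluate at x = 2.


Differentiate term by term using power and sum rules:
f(x) = 2x^2 - 9x
f'(x) = 4x - 9
Substitute x = 2:
f'(2) = 4 * 2 - 9
= 8 - 9
= -1

-1


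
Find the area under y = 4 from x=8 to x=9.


The area under a constant function y = 4 is a rectangle.
Width = 9 - 8 = 1
Height = 4
Area = width * height
= 1 * 4
= 4

4


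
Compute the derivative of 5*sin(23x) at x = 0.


Apply the chain rule to differentiate 5*sin(23x):
d/dx [5*sin(23x)]
= 5 * cos(23x) * d/dx(23x)
= 5 * 23 * cos(23x)
= 115 * cos(23x)
Evaluate at x = 0:
= 115 * cos(0)
= 115 * 1
= 115

115


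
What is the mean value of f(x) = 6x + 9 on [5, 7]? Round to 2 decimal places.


Average value = 1/(b-a) * integral from a to b of f(x) dx
First compute the integral of 6x + 9:
F(x) = 3x^2 + 9x
F(7) = 3 * 49 + 9 * 7 = 210
F(5) = 3 * 25 + 9 * 5 = 120
Integral = 210 - 120 = 90
Average = 90 / (7 - 5) = 90 / 2
= 45 = 45.00

45.00


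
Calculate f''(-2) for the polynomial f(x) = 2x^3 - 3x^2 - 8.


First derivative:
f'(x) = 6x^2 - 6x
Second derivative:
f''(x) = 12x - 6
Substitute x = -2:
f''(-2) = 12 * (-2) - 6
= -24 - 6
= -30

-30


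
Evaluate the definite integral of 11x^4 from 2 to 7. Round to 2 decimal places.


Find the antiderivative of 11x^4:
F(x) = 11/5 * x^5
Apply the Fundamental Theorem of Calculus:
F(7) - F(2)
= 11/5 * 7^5 - 11/5 * 2^5
= 11/5 * (16807 - 32)
= 11/5 * 16775
= 36905 = 36905.00

36905.00


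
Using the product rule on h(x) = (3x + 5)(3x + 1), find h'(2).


Let u(x) = 3x + 5 and v(x) = 3x + 1
u'(x) = 3
v'(x) = 3
Product rule: h'(x) = u'(x)*v(x) + u(x)*v'(x)
= 3 * (3x + 1) + (3x + 5) * 3
At x = 2:
u(2) = 3 * 2 + 5 = 11
v(2) = 3 * 2 + 1 = 7
h'(2) = 3 * 7 + 11 * 3
= 21 + 33
= 54

54


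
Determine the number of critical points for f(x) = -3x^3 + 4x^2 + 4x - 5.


Find where f'(x) = 0:
f(x) = -3x^3 + 4x^2 + 4x - 5
f'(x) = -9x^2 + 8x + 4
This is a quadratic in x. Use the discriminant to count real roots.
Discriminant = (8)^2 - 4 * (-9) * 4
= 64 - (-144)
= 208
Since discriminant > 0, f'(x) = 0 has 2 real solutions.
Number of critical points: 2

2


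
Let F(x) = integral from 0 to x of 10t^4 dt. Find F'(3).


By the Fundamental Theorem of Calculus (Part 1):
If F(x) = integral from 0 to x of f(t) dt, then F'(x) = f(x)
Here f(t) = 10t^4
So F'(x) = 10x^4
Evaluate at x = 3:
F'(3) = 10 * 3^4
= 10 * 81
= 810

810


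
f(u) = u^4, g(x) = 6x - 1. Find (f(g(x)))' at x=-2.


Using the chain rule: (f(g(x)))' = f'(g(x)) * g'(x)
First, find g(-2):
g(-2) = 6 * (-2) - 1 = -13
Next, f'(u) = 4u^3
And g'(x) = 6
So f'(g(-2)) * g'(-2)
= 4 * (-13)^3 * 6
= 4 * (-2197) * 6
= -52728

-52728


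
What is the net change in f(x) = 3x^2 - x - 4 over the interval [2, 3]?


Net change = f(b) - f(a)
f(x) = 3x^2 - x - 4
Compute f(3):
f(3) = 3 * 3^2 - 1 * 3 - 4
= 27 - 3 - 4
= 20
Compute f(2):
f(2) = 3 * 2^2 - 1 * 2 - 4
= 12 - 2 - 4
= 6
Net change = 20 - 6 = 14

14


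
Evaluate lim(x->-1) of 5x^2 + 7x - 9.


Since polynomials are continuous, we use direct substitution.
lim(x->-1) of 5x^2 + 7x - 9
= 5 * (-1)^2 + 7 * (-1) - 9
= 5 - 7 - 9
= -11

-11


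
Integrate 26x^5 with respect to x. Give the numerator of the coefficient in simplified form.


Apply the power rule for integration:
integral of ax^n dx = a/(n+1) * x^(n+1) + C
integral of 26x^5 dx
= 26/6 * x^6 + C
= 13/3 * x^6 + C
The coefficient in lowest terms is 13/3, and its numerator is 13

13


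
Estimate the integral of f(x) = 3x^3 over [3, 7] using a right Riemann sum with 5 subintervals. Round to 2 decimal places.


Right Riemann sum uses right endpoints of each subinterval.
Interval: [3, 7], n = 5
dx = (7 - 3) / 5 = 4/5
Right endpoints: [19/5, 23/5, 27/5, 31/5, 7]
f values: [20577/125, 36501/125, 59049/125, 89373/125, 1029]
Sum = dx * (sum of f values)
= 4/5 * 2673
= 10692/5 = 2138.40

2138.40


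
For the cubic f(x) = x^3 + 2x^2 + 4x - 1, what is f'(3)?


Differentiate f(x) = x^3 + 2x^2 + 4x - 1 term by term:
f'(x) = 3x^2 + 4x + 4
Substitute x = 3:
f'(3) = 3 * 3^2 + 4 * 3 + 4
= 27 + 12 + 4
= 43

43


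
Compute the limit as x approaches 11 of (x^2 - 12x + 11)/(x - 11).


Direct substitution gives 0/0, so we factor the numerator.
Factor: (x^2 - 12x + 11) = (x - 11)(x - 1)
Cancel the common factor (x - 11):
(x^2 - 12x + 11)/(x - 11) = (x - 1)
Now substitute x = 11:
= (11) - (1) = 10

10


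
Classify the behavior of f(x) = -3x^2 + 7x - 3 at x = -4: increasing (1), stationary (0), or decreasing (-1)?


Compute f'(x) to determine behavior:
f'(x) = -6x + 7
f'(-4) = -6 * (-4) + 7
= 24 + 7
= 31
Since f'(-4) > 0, the function is increasing (1)

1


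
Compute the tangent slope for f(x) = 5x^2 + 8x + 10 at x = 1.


The slope of the tangent line equals f'(x) at the point.
f(x) = 5x^2 + 8x + 10
f'(x) = 10x + 8
At x = 1:
f'(1) = 10 * 1 + 8
= 10 + 8
= 18

18


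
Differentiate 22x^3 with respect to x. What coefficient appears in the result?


We apply the power rule: d/dx [ax^n] = a*n * x^(n-1)
d/dx [22x^3]
= 22 * 3 * x^(3-1)
= 66x^2
The coefficient is 66

66


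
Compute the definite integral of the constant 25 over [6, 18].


The integral of a constant k over [a, b] equals k * (b - a).
integral from 6 to 18 of 25 dx
= 25 * (18 - 6)
= 25 * 12
= 300

300


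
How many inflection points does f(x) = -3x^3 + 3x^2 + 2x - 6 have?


Inflection points occur where f''(x) = 0 and concavity changes.
f(x) = -3x^3 + 3x^2 + 2x - 6
f'(x) = -9x^2 + 6x + 2
f''(x) = -18x + 6
Set f''(x) = 0:
-18x + 6 = 0
x = -6 / (-18) = 1/3
Since f''(x) is linear (degree 1), it changes sign at this point.
Therefore there is exactly 1 inflection point.

1


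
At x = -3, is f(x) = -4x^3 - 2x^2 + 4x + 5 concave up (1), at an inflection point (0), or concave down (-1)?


Concavity is determined by the sign of f''(x).
f(x) = -4x^3 - 2x^2 + 4x + 5
f'(x) = -12x^2 - 4x + 4
f''(x) = -24x - 4
f''(-3) = -24 * (-3) - 4
= 72 - 4
= 68
Since f''(-3) > 0, the function is concave up (1)

1


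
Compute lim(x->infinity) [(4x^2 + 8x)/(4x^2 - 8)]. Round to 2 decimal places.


For limits at infinity with equal-degree polynomials,
we compare leading coefficients.
Numerator leading term: 4x^2
Denominator leading term: 4x^2
Divide both by x^2:
lim = (4 + 8/x) / (4 - 8/x^2)
As x -> infinity, the 1/x and 1/x^2 terms vanish:
= 4/4 = 1 = 1.00

1.00


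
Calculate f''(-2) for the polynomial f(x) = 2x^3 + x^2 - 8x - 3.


First derivative:
f'(x) = 6x^2 + 2x - 8
Second derivative:
f''(x) = 12x + 2
Substitute x = -2:
f''(-2) = 12 * (-2) + 2
= -24 + 2
= -22

-22


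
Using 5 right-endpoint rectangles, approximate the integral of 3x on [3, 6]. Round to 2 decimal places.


Right Riemann sum uses right endpoints of each subinterval.
Interval: [3, 6], n = 5
dx = (6 - 3) / 5 = 3/5
Right endpoints: [18/5, 21/5, 24/5, 27/5, 6]
f values: [54/5, 63/5, 72/5, 81/5, 18]
Sum = dx * (sum of f values)
= 3/5 * 72
= 216/5 = 43.20

43.20


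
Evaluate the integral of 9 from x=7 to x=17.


The integral of a constant k over [a, b] equals k * (b - a).
integral from 7 to 17 of 9 dx
= 9 * (17 - 7)
= 9 * 10
= 90

90


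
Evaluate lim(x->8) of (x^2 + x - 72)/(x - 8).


Direct substitution gives 0/0, so we factor the numerator.
Factor: (x^2 + x - 72) = (x - 8)(x + 9)
Cancel the common factor (x - 8):
(x^2 + x - 72)/(x - 8) = (x + 9)
Now substitute x = 8:
= (8) - (-9) = 17

17


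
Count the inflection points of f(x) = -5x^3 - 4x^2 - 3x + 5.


Inflection points occur where f''(x) = 0 and concavity changes.
f(x) = -5x^3 - 4x^2 - 3x + 5
f'(x) = -15x^2 - 8x - 3
f''(x) = -30x - 8
Set f''(x) = 0:
-30x - 8 = 0
x = 8 / (-30) = -4/15
Since f''(x) is linear (degree 1), it changes sign at this point.
Therefore there is exactly 1 inflection point.

1


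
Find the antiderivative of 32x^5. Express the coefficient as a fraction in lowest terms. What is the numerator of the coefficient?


Apply the power rule for integration:
integral of ax^n dx = a/(n+1) * x^(n+1) + C
integral of 32x^5 dx
= 32/6 * x^6 + C
= 16/3 * x^6 + C
The coefficient in lowest terms is 16/3, and its numerator is 16

16


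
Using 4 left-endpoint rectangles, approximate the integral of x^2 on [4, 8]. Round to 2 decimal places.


Left Riemann sum uses left endpoints of each subinterval.
Interval: [4, 8], n = 4
dx = (8 - 4) / 4 = 1
Left endpoints: [4, 5, 6, 7]
f values: [16, 25, 36, 49]
Sum = dx * (sum of f values)
= 1 * 126
= 126 = 126.00

126.00


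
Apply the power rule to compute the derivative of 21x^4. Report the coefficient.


We apply the power rule: d/dx [ax^n] = a*n * x^(n-1)
d/dx [21x^4]
= 21 * 4 * x^(4-1)
= 84x^3
The coefficient is 84

84


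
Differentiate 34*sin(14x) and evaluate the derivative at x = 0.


Apply the chain rule to differentiate 34*sin(14x):
d/dx [34*sin(14x)]
= 34 * cos(14x) * d/dx(14x)
= 34 * 14 * cos(14x)
= 476 * cos(14x)
Evaluate at x = 0:
= 476 * cos(0)
= 476 * 1
= 476

476


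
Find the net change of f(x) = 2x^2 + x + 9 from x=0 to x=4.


Net change = f(b) - f(a)
f(x) = 2x^2 + x + 9
Compute f(4):
f(4) = 2 * 4^2 + 1 * 4 + 9
= 32 + 4 + 9
= 45
Compute f(0):
f(0) = 2 * 0^2 + 1 * 0 + 9
= 0 + 0 + 9
= 9
Net change = 45 - 9 = 36

36


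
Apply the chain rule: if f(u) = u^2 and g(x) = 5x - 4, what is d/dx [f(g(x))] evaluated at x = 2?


Using the chain rule: (f(g(x)))' = f'(g(x)) * g'(x)
First, find g(2):
g(2) = 5 * 2 - 4 = 6
Next, f'(u) = 2u
And g'(x) = 5
So f'(g(2)) * g'(2)
= 2 * 6 * 5
= 60

60


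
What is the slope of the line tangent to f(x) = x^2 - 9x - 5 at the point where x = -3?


The slope of the tangent line equals f'(x) at the point.
f(x) = x^2 - 9x - 5
f'(x) = 2x - 9
At x = -3:
f'(-3) = 2 * (-3) - 9
= -6 - 9
= -15

-15


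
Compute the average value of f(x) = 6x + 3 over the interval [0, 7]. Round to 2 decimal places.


Average value = 1/(b-a) * integral from a to b of f(x) dx
First compute the integral of 6x + 3:
F(x) = 3x^2 + 3x
F(7) = 3 * 49 + 3 * 7 = 168
F(0) = 3 * 0 + 3 * 0 = 0
Integral = 168 - 0 = 168
Average = 168 / (7 - 0) = 168 / 7
= 24 = 24.00

24.00


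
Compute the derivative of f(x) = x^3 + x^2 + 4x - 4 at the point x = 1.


Differentiate f(x) = x^3 + x^2 + 4x - 4 term by term:
f'(x) = 3x^2 + 2x + 4
Substitute x = 1:
f'(1) = 3 * 1^2 + 2 * 1 + 4
= 3 + 2 + 4
= 9

9


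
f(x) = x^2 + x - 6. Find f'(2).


Differentiate term by term using power and sum rules:
f(x) = x^2 + x - 6
f'(x) = 2x + 1
Substitute x = 2:
f'(2) = 2 * 2 + 1
= 4 + 1
= 5

5


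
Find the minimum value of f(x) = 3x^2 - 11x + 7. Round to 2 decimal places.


For a quadratic f(x) = ax^2 + bx + c with a > 0, the minimum is at the vertex.
Vertex x-coordinate: x = -b/(2a)
x = -(-11) / (2 * 3)
x = 11/6
Substitute back to find the minimum value:
f(11/6) = 3 * (11/6)^2 - 11 * (11/6) + 7
= 121/12 - 121/6 + 7
= -37/12 ≈ -3.08

-3.08


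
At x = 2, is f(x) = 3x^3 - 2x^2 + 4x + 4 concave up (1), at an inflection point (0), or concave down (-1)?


Concavity is determined by the sign of f''(x).
f(x) = 3x^3 - 2x^2 + 4x + 4
f'(x) = 9x^2 - 4x + 4
f''(x) = 18x - 4
f''(2) = 18 * 2 - 4
= 36 - 4
= 32
Since f''(2) > 0, the function is concave up (1)

1


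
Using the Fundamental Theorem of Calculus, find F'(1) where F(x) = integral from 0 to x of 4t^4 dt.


By the Fundamental Theorem of Calculus (Part 1):
If F(x) = integral from 0 to x of f(t) dt, then F'(x) = f(x)
Here f(t) = 4t^4
So F'(x) = 4x^4
Evaluate at x = 1:
F'(1) = 4 * 1^4
= 4 * 1
= 4

4


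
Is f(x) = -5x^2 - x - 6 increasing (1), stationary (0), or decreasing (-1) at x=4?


Compute f'(x) to determine behavior:
f'(x) = -10x - 1
f'(4) = -10 * 4 - 1
= -40 - 1
= -41
Since f'(4) < 0, the function is decreasing (-1)

-1


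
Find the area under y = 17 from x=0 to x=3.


The area under a constant function y = 17 is a rectangle.
Width = 3 - 0 = 3
Height = 17
Area = width * height
= 3 * 17
= 51

51


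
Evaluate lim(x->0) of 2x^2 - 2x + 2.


Since polynomials are continuous, we use direct substitution.
lim(x->0) of 2x^2 - 2x + 2
= 2 * 0^2 - 2 * 0 + 2
= 0 + 0 + 2
= 2

2


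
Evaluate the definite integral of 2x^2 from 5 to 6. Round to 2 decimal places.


Find the antiderivative of 2x^2:
F(x) = 2/3 * x^3
Apply the Fundamental Theorem of Calculus:
F(6) - F(5)
= 2/3 * 6^3 - 2/3 * 5^3
= 2/3 * (216 - 125)
= 2/3 * 91
= 182/3 ≈ 60.67

60.67


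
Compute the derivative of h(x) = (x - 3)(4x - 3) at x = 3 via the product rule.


Let u(x) = x - 3 and v(x) = 4x - 3
u'(x) = 1
v'(x) = 4
Product rule: h'(x) = u'(x)*v(x) + u(x)*v'(x)
= 1 * (4x - 3) + (x - 3) * 4
At x = 3:
u(3) = 1 * 3 - 3 = 0
v(3) = 4 * 3 - 3 = 9
h'(3) = 1 * 9 + 0 * 4
= 9 + 0
= 9

9


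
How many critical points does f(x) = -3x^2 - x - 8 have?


Find where f'(x) = 0:
f'(x) = -6x - 1
Set f'(x) = 0:
-6x - 1 = 0
x = 1 / (-6) = -1/6
This is a linear equation in x, so there is exactly one solution.
Number of critical points: 1

1


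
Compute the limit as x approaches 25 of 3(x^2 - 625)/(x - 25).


Direct substitution gives 0/0, so we factor the numerator.
Factor: 3(x^2 - 625) = 3 * (x - 25)(x + 25)
Cancel the common factor (x - 25):
3(x^2 - 625)/(x - 25) = 3 * (x + 25)
Now substitute x = 25:
= 3 * (25 + 25) = 150

150


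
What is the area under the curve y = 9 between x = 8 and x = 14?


The area under a constant function y = 9 is a rectangle.
Width = 14 - 8 = 6
Height = 9
Area = width * height
= 6 * 9
= 54

54


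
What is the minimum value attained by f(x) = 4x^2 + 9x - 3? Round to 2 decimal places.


For a quadratic f(x) = ax^2 + bx + c with a > 0, the minimum is at the vertex.
Vertex x-coordinate: x = -b/(2a)
x = -(9) / (2 * 4)
x = -9/8
Substitute back to find the minimum value:
f(-9/8) = 4 * (-9/8)^2 + 9 * (-9/8) - 3
= 81/16 - 81/8 - 3
= -129/16 ≈ -8.06

-8.06


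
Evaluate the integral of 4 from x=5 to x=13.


The integral of a constant k over [a, b] equals k * (b - a).
integral from 5 to 13 of 4 dx
= 4 * (13 - 5)
= 4 * 8
= 32

32


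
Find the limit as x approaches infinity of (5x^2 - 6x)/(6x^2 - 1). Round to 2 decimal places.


For limits at infinity with equal-degree polynomials,
we compare leading coefficients.
Numerator leading term: 5x^2
Denominator leading term: 6x^2
Divide both by x^2:
lim = (5 - 6/x) / (6 - 1/x^2)
As x -> infinity, the 1/x and 1/x^2 terms vanish:
= 5/6 ≈ 0.83

0.83


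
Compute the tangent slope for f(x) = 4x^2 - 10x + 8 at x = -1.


The slope of the tangent line equals f'(x) at the point.
f(x) = 4x^2 - 10x + 8
f'(x) = 8x - 10
At x = -1:
f'(-1) = 8 * (-1) - 10
= -8 - 10
= -18

-18


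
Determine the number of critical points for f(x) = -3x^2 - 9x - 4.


Find where f'(x) = 0:
f'(x) = -6x - 9
Set f'(x) = 0:
-6x - 9 = 0
x = 9 / (-6) = -3/2
This is a linear equation in x, so there is exactly one solution.
Number of critical points: 1

1


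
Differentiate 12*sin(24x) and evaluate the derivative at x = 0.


Apply the chain rule to differentiate 12*sin(24x):
d/dx [12*sin(24x)]
= 12 * cos(24x) * d/dx(24x)
= 12 * 24 * cos(24x)
= 288 * cos(24x)
Evaluate at x = 0:
= 288 * cos(0)
= 288 * 1
= 288

288


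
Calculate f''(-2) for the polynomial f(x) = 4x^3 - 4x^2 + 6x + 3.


First derivative:
f'(x) = 12x^2 - 8x + 6
Second derivative:
f''(x) = 24x - 8
Substitute x = -2:
f''(-2) = 24 * (-2) - 8
= -48 - 8
= -56

-56


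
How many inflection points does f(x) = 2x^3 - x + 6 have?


Inflection points occur where f''(x) = 0 and concavity changes.
f(x) = 2x^3 - x + 6
f'(x) = 6x^2 - 1
f''(x) = 12x
Set f''(x) = 0:
12x = 0
x = 0 / 12 = 0
Since f''(x) is linear (degree 1), it changes sign at this point.
Therefore there is exactly 1 inflection point.

1


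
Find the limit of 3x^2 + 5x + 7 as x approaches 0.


Since polynomials are continuous, we use direct substitution.
lim(x->0) of 3x^2 + 5x + 7
= 3 * 0^2 + 5 * 0 + 7
= 0 + 0 + 7
= 7

7


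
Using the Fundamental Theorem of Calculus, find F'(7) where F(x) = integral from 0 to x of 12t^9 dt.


By the Fundamental Theorem of Calculus (Part 1):
If F(x) = integral from 0 to x of f(t) dt, then F'(x) = f(x)
Here f(t) = 12t^9
So F'(x) = 12x^9
Evaluate at x = 7:
F'(7) = 12 * 7^9
= 12 * 40353607
= 484243284

484243284


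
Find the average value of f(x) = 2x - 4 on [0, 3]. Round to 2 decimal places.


Average value = 1/(b-a) * integral from a to b of f(x) dx
First compute the integral of 2x - 4:
F(x) = x^2 - 4x
F(3) = 1 * 9 - 4 * 3 = -3
F(0) = 1 * 0 - 4 * 0 = 0
Integral = -3 - 0 = -3
Average = (-3) / (3 - 0) = (-3) / 3
= -1 = -1.00

-1.00


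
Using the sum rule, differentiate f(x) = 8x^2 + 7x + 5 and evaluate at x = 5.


Differentiate term by term using power and sum rules:
f(x) = 8x^2 + 7x + 5
f'(x) = 16x + 7
Substitute x = 5:
f'(5) = 16 * 5 + 7
= 80 + 7
= 87

87


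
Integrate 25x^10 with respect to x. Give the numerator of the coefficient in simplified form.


Apply the power rule for integration:
integral of ax^n dx = a/(n+1) * x^(n+1) + C
integral of 25x^10 dx
= 25/11 * x^11 + C
The coefficient in lowest terms is 25/11, and its numerator is 25

25


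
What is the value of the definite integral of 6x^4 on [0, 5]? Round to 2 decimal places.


Find the antiderivative of 6x^4:
F(x) = 6/5 * x^5
Apply the Fundamental Theorem of Calculus:
F(5) - F(0)
= 6/5 * 5^5 - 6/5 * 0^5
= 6/5 * (3125 - 0)
= 6/5 * 3125
= 3750 = 3750.00

3750.00
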